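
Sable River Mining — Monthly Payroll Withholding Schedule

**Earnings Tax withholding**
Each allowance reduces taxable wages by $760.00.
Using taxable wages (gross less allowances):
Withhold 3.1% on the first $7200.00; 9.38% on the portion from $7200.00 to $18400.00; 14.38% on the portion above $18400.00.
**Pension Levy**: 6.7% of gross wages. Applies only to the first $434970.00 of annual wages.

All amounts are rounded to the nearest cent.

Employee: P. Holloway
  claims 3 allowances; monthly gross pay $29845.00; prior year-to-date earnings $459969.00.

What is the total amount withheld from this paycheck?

Earnings Tax: taxable = $29845.00 − 3×$760.00 = $27565.00
  $1273.76 + 14.38% × ($27565.00 − $18400.00) = $1273.76 + 14.38% × $9165.00 = $2591.69
Pension Levy: YTD $459969.00 ≥ cap $434970.00 → $0.00
Total: $2591.69 + $0.00 = $2591.69

$2591.69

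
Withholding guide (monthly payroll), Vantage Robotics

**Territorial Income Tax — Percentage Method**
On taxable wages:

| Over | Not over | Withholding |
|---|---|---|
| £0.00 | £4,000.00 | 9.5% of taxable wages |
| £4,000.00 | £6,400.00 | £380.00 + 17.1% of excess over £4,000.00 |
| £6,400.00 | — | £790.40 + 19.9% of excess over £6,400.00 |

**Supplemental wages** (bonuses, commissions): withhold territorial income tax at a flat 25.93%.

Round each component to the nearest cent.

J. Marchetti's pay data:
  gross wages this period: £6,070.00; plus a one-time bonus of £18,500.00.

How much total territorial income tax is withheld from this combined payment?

Territorial Income Tax: taxable = £6,070.00
  £380.00 + 17.1% × (£6,070.00 − £4,000.00) = £380.00 + 17.1% × £2,070.00 = £733.97
Supplemental (25.93% flat on bonus): 25.93% × £18,500.00 = £4,797.05
Total territorial income tax: £733.97 + £4,797.05 = £5,531.02

£5,531.02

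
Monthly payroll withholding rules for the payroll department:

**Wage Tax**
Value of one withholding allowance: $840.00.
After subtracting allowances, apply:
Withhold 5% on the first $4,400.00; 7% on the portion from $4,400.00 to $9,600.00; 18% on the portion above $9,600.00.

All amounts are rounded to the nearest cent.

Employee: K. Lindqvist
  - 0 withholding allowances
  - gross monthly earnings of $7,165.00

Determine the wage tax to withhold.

Wage Tax: taxable = $7,165.00
  $220.00 + 7% × ($7,165.00 − $4,400.00) = $220.00 + 7% × $2,765.00 = $413.55

$413.55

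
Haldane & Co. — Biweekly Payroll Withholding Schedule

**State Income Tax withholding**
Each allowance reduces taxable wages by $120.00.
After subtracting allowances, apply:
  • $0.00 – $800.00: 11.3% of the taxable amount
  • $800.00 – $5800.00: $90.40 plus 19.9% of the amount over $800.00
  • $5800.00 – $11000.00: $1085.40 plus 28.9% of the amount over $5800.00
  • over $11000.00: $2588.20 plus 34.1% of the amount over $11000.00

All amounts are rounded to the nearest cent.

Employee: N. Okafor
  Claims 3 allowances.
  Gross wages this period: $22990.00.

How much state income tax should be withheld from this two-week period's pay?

$6554.03

State Income Tax: taxable = $22990.00 − 3×$120.00 = $22630.00
  $2588.20 + 34.1% × ($22630.00 − $11000.00) = $2588.20 + 34.1% × $11630.00 = $6554.03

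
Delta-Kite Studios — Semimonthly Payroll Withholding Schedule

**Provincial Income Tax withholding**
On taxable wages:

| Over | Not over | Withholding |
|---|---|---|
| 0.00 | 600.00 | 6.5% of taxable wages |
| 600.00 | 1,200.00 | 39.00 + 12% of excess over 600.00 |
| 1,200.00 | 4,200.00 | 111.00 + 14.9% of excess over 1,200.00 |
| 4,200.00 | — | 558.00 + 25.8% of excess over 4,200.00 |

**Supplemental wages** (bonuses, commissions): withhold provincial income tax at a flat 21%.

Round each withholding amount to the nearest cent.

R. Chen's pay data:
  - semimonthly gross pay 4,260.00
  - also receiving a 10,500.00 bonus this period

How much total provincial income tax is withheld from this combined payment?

Provincial Income Tax: taxable = 4,260.00
  558.00 + 25.8% × (4,260.00 − 4,200.00) = 558.00 + 25.8% × 60.00 = 573.48
Supplemental (21% flat on bonus): 21% × 10,500.00 = 2,205.00
Total provincial income tax: 573.48 + 2,205.00 = 2,778.48

2,778.48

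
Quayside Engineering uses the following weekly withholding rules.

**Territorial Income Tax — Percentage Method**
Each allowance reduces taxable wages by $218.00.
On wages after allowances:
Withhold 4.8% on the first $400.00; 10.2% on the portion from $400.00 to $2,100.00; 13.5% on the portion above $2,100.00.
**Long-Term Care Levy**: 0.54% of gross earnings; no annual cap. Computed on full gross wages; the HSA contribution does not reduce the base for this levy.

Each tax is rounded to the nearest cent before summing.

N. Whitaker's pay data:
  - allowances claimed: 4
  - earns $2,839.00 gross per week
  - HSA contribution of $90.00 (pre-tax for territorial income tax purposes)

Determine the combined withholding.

$185.18

Territorial Income Tax: taxable = $2,839.00 − $90.00 − 4×$218.00 = $1,877.00
  $19.20 + 10.2% × ($1,877.00 − $400.00) = $19.20 + 10.2% × $1,477.00 = $169.85
Long-Term Care Levy: 0.54% × $2,839.00 = $15.33
Total: $169.85 + $15.33 = $185.18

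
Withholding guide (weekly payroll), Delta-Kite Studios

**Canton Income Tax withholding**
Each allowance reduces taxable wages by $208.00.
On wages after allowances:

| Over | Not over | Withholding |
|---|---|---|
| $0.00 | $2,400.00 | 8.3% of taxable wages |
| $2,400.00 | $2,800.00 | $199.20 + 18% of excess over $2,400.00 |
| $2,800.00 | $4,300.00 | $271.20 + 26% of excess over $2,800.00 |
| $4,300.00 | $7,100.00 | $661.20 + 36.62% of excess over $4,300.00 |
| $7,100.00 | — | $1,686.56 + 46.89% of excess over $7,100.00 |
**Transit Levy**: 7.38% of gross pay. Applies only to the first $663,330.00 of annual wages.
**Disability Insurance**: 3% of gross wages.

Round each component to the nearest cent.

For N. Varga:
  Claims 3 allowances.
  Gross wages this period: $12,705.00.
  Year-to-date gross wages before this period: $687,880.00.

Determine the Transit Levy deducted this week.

$0.00

Transit Levy: YTD $687,880.00 ≥ cap $663,330.00 → $0.00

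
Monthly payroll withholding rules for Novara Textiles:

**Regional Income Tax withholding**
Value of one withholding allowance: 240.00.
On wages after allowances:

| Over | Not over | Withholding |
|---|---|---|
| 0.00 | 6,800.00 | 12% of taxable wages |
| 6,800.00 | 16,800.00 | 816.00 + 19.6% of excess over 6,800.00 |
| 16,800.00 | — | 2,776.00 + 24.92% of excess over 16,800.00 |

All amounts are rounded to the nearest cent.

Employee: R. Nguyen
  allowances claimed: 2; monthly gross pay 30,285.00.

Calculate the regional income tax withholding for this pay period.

Regional Income Tax: taxable = 30,285.00 − 2×240.00 = 29,805.00
  2,776.00 + 24.92% × (29,805.00 − 16,800.00) = 2,776.00 + 24.92% × 13,005.00 = 6,016.85

6,016.85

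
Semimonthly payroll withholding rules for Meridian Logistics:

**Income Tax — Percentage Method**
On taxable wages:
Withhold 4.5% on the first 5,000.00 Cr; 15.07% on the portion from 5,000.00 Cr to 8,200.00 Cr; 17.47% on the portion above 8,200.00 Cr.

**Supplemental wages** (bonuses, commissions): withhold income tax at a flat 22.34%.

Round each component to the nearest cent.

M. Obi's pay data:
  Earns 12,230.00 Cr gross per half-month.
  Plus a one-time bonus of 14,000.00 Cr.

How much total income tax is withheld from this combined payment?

Income Tax: taxable = 12,230.00 Cr
  707.24 Cr + 17.47% × (12,230.00 Cr − 8,200.00 Cr) = 707.24 Cr + 17.47% × 4,030.00 Cr = 1,411.28 Cr
Supplemental (22.34% flat on bonus): 22.34% × 14,000.00 Cr = 3,127.60 Cr
Total income tax: 1,411.28 Cr + 3,127.60 Cr = 4,538.88 Cr

4,538.88 Cr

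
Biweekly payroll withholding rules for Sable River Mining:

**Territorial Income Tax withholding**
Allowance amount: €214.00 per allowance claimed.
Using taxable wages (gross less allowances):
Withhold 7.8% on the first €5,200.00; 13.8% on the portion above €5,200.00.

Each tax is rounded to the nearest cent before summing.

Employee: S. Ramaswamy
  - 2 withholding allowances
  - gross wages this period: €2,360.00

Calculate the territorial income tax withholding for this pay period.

€150.70

Territorial Income Tax: taxable = €2,360.00 − 2×€214.00 = €1,932.00
  7.8% × €1,932.00 = €150.70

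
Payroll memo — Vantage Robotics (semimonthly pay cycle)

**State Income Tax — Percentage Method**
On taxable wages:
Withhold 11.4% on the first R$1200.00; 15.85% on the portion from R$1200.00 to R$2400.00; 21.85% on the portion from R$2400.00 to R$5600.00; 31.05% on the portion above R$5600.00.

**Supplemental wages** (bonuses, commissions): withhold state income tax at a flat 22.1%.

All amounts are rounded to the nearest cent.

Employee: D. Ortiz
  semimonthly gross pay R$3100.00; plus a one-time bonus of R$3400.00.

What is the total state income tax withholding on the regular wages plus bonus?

R$1231.35

State Income Tax: taxable = R$3100.00
  R$327.00 + 21.85% × (R$3100.00 − R$2400.00) = R$327.00 + 21.85% × R$700.00 = R$479.95
Supplemental (22.1% flat on bonus): 22.1% × R$3400.00 = R$751.40
Total state income tax: R$479.95 + R$751.40 = R$1231.35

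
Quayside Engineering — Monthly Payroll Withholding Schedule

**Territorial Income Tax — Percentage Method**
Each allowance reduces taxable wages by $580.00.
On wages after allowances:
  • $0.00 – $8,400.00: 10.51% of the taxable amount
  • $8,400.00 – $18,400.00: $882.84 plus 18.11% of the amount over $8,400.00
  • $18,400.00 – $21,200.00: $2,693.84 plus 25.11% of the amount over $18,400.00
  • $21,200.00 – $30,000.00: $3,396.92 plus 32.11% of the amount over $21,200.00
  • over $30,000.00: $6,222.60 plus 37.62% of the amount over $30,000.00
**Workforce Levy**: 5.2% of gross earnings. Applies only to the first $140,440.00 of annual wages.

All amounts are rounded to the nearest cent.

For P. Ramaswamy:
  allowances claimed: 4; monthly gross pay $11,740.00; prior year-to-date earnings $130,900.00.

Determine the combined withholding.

Territorial Income Tax: taxable = $11,740.00 − 4×$580.00 = $9,420.00
  $882.84 + 18.11% × ($9,420.00 − $8,400.00) = $882.84 + 18.11% × $1,020.00 = $1,067.56
Workforce Levy: cap $140,440.00 − YTD $130,900.00 = $9,540.00 subject; 5.2% × $9,540.00 = $496.08
Total: $1,067.56 + $496.08 = $1,563.64

$1,563.64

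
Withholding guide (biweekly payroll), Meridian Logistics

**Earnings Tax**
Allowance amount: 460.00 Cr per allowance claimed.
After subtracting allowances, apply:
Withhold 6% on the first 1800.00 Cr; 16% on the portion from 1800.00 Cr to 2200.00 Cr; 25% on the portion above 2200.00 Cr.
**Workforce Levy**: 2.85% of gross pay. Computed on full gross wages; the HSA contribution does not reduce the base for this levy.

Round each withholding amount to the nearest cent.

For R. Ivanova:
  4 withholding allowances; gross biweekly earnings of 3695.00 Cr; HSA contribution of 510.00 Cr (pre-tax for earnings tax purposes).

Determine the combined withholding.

186.01 Cr

Earnings Tax: taxable = 3695.00 Cr − 510.00 Cr − 4×460.00 Cr = 1345.00 Cr
  6% × 1345.00 Cr = 80.70 Cr
Workforce Levy: 2.85% × 3695.00 Cr = 105.31 Cr
Total: 80.70 Cr + 105.31 Cr = 186.01 Cr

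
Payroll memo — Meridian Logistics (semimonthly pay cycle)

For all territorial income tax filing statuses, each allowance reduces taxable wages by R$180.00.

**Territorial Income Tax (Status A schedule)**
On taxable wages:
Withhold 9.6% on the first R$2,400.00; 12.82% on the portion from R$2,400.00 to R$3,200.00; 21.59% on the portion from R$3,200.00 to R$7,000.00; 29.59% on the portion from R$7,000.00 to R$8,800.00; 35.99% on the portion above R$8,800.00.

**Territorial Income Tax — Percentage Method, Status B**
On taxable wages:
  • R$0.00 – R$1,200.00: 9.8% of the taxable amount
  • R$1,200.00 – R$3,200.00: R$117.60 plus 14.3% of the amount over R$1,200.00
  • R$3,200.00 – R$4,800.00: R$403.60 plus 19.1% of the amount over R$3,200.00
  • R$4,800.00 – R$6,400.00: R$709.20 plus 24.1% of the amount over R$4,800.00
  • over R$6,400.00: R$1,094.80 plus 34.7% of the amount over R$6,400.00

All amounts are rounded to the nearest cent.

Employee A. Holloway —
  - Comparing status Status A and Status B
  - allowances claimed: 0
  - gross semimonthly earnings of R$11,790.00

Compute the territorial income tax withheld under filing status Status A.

R$2,762.10

Territorial Income Tax (Status A): taxable = R$11,790.00
  R$1,686.00 + 35.99% × (R$11,790.00 − R$8,800.00) = R$1,686.00 + 35.99% × R$2,990.00 = R$2,762.10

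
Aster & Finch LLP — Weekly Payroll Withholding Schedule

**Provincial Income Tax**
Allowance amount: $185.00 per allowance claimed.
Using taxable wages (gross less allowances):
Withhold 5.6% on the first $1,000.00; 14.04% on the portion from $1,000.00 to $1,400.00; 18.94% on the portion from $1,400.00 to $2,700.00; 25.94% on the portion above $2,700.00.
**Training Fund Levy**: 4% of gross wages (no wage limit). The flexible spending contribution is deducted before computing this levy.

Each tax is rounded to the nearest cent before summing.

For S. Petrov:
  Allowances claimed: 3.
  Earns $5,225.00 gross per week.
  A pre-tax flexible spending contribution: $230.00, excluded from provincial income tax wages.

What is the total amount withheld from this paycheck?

Provincial Income Tax: taxable = $5,225.00 − $230.00 − 3×$185.00 = $4,440.00
  $358.38 + 25.94% × ($4,440.00 − $2,700.00) = $358.38 + 25.94% × $1,740.00 = $809.74
Training Fund Levy: 4% × $4,995.00 = $199.80
Total: $809.74 + $199.80 = $1,009.54

$1,009.54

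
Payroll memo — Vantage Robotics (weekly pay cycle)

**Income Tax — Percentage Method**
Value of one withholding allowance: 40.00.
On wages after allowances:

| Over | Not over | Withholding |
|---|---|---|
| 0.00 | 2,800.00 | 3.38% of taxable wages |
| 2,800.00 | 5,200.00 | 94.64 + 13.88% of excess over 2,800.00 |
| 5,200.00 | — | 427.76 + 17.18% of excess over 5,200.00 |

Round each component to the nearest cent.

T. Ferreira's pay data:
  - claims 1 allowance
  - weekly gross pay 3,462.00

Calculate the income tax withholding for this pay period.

180.97

Income Tax: taxable = 3,462.00 − 1×40.00 = 3,422.00
  94.64 + 13.88% × (3,422.00 − 2,800.00) = 94.64 + 13.88% × 622.00 = 180.97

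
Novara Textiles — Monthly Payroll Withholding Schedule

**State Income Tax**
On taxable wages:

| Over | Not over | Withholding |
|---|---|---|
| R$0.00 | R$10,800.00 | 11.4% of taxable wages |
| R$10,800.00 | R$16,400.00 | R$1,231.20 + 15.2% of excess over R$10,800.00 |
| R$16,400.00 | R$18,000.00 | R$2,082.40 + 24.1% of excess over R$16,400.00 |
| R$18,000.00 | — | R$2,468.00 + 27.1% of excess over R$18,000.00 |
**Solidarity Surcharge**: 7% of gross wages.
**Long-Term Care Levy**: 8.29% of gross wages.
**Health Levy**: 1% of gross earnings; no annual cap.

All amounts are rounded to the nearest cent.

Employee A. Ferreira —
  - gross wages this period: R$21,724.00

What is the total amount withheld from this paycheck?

State Income Tax: taxable = R$21,724.00
  R$2,468.00 + 27.1% × (R$21,724.00 − R$18,000.00) = R$2,468.00 + 27.1% × R$3,724.00 = R$3,477.20
Solidarity Surcharge: 7% × R$21,724.00 = R$1,520.68
Long-Term Care Levy: 8.29% × R$21,724.00 = R$1,800.92
Health Levy: 1% × R$21,724.00 = R$217.24
Total: R$3,477.20 + R$1,520.68 + R$1,800.92 + R$217.24 = R$7,016.04

R$7,016.04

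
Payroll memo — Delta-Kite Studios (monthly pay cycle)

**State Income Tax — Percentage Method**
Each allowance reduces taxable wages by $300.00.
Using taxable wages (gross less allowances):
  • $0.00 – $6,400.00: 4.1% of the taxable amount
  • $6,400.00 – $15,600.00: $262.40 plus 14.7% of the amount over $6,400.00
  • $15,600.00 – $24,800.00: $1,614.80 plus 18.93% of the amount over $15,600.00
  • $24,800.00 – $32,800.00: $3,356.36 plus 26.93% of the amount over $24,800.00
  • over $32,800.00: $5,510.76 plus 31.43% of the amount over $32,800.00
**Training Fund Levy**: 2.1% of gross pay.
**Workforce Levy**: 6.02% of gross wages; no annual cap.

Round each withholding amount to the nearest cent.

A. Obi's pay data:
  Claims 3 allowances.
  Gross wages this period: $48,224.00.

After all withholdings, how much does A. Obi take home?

State Income Tax: taxable = $48,224.00 − 3×$300.00 = $47,324.00
  $5,510.76 + 31.43% × ($47,324.00 − $32,800.00) = $5,510.76 + 31.43% × $14,524.00 = $10,075.65
Training Fund Levy: 2.1% × $48,224.00 = $1,012.70
Workforce Levy: 6.02% × $48,224.00 = $2,903.08
Total withheld: $10,075.65 + $1,012.70 + $2,903.08 = $13,991.43
Net pay: $48,224.00 − $13,991.43 = $34,232.57

$34,232.57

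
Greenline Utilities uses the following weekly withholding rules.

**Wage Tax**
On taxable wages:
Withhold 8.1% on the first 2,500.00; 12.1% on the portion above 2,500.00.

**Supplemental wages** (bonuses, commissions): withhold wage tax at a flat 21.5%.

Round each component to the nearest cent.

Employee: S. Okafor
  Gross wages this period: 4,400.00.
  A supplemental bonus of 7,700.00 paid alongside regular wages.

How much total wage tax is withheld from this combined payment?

Wage Tax: taxable = 4,400.00
  202.50 + 12.1% × (4,400.00 − 2,500.00) = 202.50 + 12.1% × 1,900.00 = 432.40
Supplemental (21.5% flat on bonus): 21.5% × 7,700.00 = 1,655.50
Total wage tax: 432.40 + 1,655.50 = 2,087.90

2,087.90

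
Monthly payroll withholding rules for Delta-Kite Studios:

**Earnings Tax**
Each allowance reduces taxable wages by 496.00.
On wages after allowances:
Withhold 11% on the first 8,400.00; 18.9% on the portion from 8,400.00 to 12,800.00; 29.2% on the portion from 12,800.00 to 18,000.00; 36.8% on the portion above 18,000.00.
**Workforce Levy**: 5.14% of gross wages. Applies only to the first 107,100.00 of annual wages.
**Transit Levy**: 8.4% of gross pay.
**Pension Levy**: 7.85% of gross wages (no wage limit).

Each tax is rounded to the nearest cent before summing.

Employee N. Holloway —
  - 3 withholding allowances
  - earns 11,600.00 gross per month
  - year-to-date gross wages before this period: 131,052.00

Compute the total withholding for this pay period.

3,132.57

Earnings Tax: taxable = 11,600.00 − 3×496.00 = 10,112.00
  924.00 + 18.9% × (10,112.00 − 8,400.00) = 924.00 + 18.9% × 1,712.00 = 1,247.57
Workforce Levy: YTD 131,052.00 ≥ cap 107,100.00 → 0.00
Transit Levy: 8.4% × 11,600.00 = 974.40
Pension Levy: 7.85% × 11,600.00 = 910.60
Total: 1,247.57 + 0.00 + 974.40 + 910.60 = 3,132.57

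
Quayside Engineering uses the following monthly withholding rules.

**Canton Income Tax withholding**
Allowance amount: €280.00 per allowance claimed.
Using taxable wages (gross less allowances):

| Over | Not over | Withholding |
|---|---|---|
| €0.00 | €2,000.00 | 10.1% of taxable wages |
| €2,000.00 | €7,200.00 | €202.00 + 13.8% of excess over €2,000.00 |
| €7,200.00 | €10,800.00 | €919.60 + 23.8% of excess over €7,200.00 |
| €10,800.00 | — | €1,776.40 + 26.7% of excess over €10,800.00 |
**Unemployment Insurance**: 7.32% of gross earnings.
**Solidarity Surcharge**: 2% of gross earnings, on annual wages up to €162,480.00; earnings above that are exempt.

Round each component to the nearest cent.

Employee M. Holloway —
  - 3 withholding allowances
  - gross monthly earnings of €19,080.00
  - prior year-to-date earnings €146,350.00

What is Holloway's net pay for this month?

Canton Income Tax: taxable = €19,080.00 − 3×€280.00 = €18,240.00
  €1,776.40 + 26.7% × (€18,240.00 − €10,800.00) = €1,776.40 + 26.7% × €7,440.00 = €3,762.88
Unemployment Insurance: 7.32% × €19,080.00 = €1,396.66
Solidarity Surcharge: cap €162,480.00 − YTD €146,350.00 = €16,130.00 subject; 2% × €16,130.00 = €322.60
Total withheld: €3,762.88 + €1,396.66 + €322.60 = €5,482.14
Net pay: €19,080.00 − €5,482.14 = €13,597.86

€13,597.86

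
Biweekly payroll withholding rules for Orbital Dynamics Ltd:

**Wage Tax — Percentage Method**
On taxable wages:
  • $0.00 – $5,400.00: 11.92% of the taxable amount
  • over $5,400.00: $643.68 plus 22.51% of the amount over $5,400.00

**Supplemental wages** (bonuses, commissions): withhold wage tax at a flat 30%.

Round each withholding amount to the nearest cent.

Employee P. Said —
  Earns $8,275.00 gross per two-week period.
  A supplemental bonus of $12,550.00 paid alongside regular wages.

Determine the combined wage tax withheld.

$5,055.84

Wage Tax: taxable = $8,275.00
  $643.68 + 22.51% × ($8,275.00 − $5,400.00) = $643.68 + 22.51% × $2,875.00 = $1,290.84
Supplemental (30% flat on bonus): 30% × $12,550.00 = $3,765.00
Total wage tax: $1,290.84 + $3,765.00 = $5,055.84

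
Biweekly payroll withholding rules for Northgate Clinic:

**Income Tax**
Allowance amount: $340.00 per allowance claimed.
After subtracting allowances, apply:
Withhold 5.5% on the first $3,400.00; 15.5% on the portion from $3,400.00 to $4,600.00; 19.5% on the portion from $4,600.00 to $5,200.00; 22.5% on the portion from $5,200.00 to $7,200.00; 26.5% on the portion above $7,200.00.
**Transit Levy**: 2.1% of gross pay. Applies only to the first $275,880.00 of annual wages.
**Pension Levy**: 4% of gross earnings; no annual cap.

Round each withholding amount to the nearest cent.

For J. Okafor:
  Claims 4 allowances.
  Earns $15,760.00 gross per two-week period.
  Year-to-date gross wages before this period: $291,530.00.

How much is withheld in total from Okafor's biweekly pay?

Income Tax: taxable = $15,760.00 − 4×$340.00 = $14,400.00
  $940.00 + 26.5% × ($14,400.00 − $7,200.00) = $940.00 + 26.5% × $7,200.00 = $2,848.00
Transit Levy: YTD $291,530.00 ≥ cap $275,880.00 → $0.00
Pension Levy: 4% × $15,760.00 = $630.40
Total: $2,848.00 + $0.00 + $630.40 = $3,478.40

$3,478.40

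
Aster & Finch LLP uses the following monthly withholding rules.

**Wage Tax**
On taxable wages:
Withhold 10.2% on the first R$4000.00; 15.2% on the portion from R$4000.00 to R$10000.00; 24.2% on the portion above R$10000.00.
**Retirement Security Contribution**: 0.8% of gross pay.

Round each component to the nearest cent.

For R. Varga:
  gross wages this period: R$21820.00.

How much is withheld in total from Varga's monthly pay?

R$4355.00

Wage Tax: taxable = R$21820.00
  R$1320.00 + 24.2% × (R$21820.00 − R$10000.00) = R$1320.00 + 24.2% × R$11820.00 = R$4180.44
Retirement Security Contribution: 0.8% × R$21820.00 = R$174.56
Total: R$4180.44 + R$174.56 = R$4355.00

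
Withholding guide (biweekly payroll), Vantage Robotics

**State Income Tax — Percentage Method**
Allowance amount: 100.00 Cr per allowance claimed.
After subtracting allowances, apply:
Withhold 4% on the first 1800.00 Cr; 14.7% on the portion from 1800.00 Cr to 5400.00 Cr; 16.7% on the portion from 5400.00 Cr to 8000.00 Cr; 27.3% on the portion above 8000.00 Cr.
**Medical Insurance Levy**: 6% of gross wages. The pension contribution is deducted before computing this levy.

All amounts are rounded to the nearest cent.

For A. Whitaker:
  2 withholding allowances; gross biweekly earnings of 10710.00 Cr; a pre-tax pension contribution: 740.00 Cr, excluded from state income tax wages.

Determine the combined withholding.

State Income Tax: taxable = 10710.00 Cr − 740.00 Cr − 2×100.00 Cr = 9770.00 Cr
  1035.40 Cr + 27.3% × (9770.00 Cr − 8000.00 Cr) = 1035.40 Cr + 27.3% × 1770.00 Cr = 1518.61 Cr
Medical Insurance Levy: 6% × 9970.00 Cr = 598.20 Cr
Total: 1518.61 Cr + 598.20 Cr = 2116.81 Cr

2116.81 Cr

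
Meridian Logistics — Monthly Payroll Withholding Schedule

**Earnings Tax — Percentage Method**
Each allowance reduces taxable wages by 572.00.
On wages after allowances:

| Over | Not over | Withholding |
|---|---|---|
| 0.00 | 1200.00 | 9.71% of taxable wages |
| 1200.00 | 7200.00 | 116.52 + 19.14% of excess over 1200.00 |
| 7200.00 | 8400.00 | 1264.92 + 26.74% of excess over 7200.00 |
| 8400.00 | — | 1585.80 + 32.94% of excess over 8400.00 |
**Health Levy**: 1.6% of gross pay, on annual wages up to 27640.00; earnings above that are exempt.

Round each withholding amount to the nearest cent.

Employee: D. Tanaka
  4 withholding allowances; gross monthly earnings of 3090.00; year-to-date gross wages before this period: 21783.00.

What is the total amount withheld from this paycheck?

Earnings Tax: taxable = 3090.00 − 4×572.00 = 802.00
  9.71% × 802.00 = 77.87
Health Levy: 1.6% × 3090.00 = 49.44
Total: 77.87 + 49.44 = 127.31

127.31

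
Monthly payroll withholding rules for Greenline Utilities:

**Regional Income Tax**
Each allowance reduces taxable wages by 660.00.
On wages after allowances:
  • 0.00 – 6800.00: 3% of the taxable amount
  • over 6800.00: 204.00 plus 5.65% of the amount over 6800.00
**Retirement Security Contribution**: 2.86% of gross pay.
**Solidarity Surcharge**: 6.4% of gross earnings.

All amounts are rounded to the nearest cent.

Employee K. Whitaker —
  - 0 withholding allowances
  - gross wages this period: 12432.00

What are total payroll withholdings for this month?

1673.42

Regional Income Tax: taxable = 12432.00
  204.00 + 5.65% × (12432.00 − 6800.00) = 204.00 + 5.65% × 5632.00 = 522.21
Retirement Security Contribution: 2.86% × 12432.00 = 355.56
Solidarity Surcharge: 6.4% × 12432.00 = 795.65
Total: 522.21 + 355.56 + 795.65 = 1673.42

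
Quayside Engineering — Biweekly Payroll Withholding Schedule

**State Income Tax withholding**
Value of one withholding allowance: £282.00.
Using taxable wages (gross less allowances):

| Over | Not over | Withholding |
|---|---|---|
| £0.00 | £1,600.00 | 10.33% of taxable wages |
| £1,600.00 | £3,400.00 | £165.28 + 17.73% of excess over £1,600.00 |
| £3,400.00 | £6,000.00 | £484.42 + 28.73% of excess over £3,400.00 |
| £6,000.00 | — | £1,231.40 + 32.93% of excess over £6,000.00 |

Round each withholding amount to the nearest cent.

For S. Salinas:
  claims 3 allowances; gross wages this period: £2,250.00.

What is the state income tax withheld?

£145.03

State Income Tax: taxable = £2,250.00 − 3×£282.00 = £1,404.00
  10.33% × £1,404.00 = £145.03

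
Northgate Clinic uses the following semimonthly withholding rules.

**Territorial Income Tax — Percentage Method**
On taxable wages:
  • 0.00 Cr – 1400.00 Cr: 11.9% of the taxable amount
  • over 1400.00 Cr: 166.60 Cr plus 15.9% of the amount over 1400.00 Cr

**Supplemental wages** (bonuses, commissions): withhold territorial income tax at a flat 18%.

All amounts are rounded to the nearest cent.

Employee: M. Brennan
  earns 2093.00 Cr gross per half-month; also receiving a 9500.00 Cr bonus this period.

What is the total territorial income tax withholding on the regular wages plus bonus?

1986.79 Cr

Territorial Income Tax: taxable = 2093.00 Cr
  166.60 Cr + 15.9% × (2093.00 Cr − 1400.00 Cr) = 166.60 Cr + 15.9% × 693.00 Cr = 276.79 Cr
Supplemental (18% flat on bonus): 18% × 9500.00 Cr = 1710.00 Cr
Total territorial income tax: 276.79 Cr + 1710.00 Cr = 1986.79 Cr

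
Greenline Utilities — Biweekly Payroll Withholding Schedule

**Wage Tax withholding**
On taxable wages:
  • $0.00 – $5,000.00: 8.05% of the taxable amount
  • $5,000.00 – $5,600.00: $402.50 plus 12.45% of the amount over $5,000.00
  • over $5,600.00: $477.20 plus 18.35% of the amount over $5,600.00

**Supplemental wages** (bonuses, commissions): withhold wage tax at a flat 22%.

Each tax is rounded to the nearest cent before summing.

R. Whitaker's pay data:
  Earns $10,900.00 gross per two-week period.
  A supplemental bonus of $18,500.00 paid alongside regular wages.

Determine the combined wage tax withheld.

$5,519.75

Wage Tax: taxable = $10,900.00
  $477.20 + 18.35% × ($10,900.00 − $5,600.00) = $477.20 + 18.35% × $5,300.00 = $1,449.75
Supplemental (22% flat on bonus): 22% × $18,500.00 = $4,070.00
Total wage tax: $1,449.75 + $4,070.00 = $5,519.75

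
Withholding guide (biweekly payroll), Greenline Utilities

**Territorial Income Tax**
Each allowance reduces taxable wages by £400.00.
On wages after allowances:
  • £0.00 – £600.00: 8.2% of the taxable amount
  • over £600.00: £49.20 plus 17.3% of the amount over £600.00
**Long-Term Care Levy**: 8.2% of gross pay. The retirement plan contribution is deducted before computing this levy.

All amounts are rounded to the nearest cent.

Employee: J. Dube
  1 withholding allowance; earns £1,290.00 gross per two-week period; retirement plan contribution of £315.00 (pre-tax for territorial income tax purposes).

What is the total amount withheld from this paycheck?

£127.10

Territorial Income Tax: taxable = £1,290.00 − £315.00 − 1×£400.00 = £575.00
  8.2% × £575.00 = £47.15
Long-Term Care Levy: 8.2% × £975.00 = £79.95
Total: £47.15 + £79.95 = £127.10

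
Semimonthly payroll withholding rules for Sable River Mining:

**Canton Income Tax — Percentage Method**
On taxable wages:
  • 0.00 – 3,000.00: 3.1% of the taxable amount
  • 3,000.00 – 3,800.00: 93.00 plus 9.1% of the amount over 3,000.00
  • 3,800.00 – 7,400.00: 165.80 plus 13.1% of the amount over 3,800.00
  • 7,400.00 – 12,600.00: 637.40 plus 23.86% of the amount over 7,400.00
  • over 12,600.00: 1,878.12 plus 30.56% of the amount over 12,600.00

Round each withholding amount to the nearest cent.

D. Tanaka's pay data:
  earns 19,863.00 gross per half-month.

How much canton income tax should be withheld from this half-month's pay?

4,097.69

Canton Income Tax: taxable = 19,863.00
  1,878.12 + 30.56% × (19,863.00 − 12,600.00) = 1,878.12 + 30.56% × 7,263.00 = 4,097.69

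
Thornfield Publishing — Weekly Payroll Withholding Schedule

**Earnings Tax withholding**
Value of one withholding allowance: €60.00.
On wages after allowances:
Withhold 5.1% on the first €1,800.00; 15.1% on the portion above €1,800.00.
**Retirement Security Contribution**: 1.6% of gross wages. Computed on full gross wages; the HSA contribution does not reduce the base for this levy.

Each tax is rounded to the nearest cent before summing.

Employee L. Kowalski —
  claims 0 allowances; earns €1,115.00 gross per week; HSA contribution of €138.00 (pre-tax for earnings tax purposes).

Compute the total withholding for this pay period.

€67.67

Earnings Tax: taxable = €1,115.00 − €138.00 = €977.00
  5.1% × €977.00 = €49.83
Retirement Security Contribution: 1.6% × €1,115.00 = €17.84
Total: €49.83 + €17.84 = €67.67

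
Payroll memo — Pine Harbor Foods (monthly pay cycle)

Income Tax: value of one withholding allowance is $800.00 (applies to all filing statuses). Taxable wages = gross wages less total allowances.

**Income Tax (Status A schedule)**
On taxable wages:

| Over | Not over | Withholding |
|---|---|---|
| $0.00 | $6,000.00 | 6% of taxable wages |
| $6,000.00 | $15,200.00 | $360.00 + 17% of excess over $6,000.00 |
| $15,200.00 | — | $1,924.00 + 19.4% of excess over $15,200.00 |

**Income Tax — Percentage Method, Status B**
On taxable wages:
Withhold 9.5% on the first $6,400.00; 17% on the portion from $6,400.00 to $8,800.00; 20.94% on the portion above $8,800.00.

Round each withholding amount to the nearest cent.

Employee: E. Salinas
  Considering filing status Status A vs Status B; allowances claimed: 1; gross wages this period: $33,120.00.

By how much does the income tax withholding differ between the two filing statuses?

Income Tax (Status A): taxable = $33,120.00 − 1×$800.00 = $32,320.00
  $1,924.00 + 19.4% × ($32,320.00 − $15,200.00) = $1,924.00 + 19.4% × $17,120.00 = $5,245.28
Income Tax (Status B): taxable = $33,120.00 − 1×$800.00 = $32,320.00
  $1,016.00 + 20.94% × ($32,320.00 − $8,800.00) = $1,016.00 + 20.94% × $23,520.00 = $5,941.09
Difference: |$5,245.28 − $5,941.09| = $695.81 (higher under Status B)

$695.81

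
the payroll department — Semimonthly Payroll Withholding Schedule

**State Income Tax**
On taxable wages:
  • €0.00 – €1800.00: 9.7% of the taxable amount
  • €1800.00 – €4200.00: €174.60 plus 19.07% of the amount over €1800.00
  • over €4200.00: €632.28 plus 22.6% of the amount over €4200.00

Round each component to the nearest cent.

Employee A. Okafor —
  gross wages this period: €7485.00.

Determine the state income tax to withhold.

State Income Tax: taxable = €7485.00
  €632.28 + 22.6% × (€7485.00 − €4200.00) = €632.28 + 22.6% × €3285.00 = €1374.69

€1374.69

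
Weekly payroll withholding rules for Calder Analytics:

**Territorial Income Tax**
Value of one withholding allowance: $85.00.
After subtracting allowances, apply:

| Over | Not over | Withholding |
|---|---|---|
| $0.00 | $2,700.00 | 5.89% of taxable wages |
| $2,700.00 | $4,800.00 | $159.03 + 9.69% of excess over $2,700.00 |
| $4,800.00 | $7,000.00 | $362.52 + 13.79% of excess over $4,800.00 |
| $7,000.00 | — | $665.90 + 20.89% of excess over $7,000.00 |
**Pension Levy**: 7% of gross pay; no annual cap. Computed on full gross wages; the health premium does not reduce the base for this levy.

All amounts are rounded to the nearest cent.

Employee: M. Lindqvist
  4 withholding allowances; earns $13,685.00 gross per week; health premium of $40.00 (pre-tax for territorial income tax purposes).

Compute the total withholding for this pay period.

Territorial Income Tax: taxable = $13,685.00 − $40.00 − 4×$85.00 = $13,305.00
  $665.90 + 20.89% × ($13,305.00 − $7,000.00) = $665.90 + 20.89% × $6,305.00 = $1,983.01
Pension Levy: 7% × $13,685.00 = $957.95
Total: $1,983.01 + $957.95 = $2,940.96

$2,940.96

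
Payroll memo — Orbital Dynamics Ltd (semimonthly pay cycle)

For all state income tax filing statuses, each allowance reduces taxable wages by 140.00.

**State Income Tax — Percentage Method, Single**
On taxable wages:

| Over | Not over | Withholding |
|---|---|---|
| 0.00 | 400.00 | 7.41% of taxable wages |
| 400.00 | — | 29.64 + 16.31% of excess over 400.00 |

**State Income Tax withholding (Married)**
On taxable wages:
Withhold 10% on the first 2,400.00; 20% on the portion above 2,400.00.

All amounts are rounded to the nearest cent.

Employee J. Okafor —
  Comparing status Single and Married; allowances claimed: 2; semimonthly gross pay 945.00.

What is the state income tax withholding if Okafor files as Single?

State Income Tax (Single): taxable = 945.00 − 2×140.00 = 665.00
  29.64 + 16.31% × (665.00 − 400.00) = 29.64 + 16.31% × 265.00 = 72.86

72.86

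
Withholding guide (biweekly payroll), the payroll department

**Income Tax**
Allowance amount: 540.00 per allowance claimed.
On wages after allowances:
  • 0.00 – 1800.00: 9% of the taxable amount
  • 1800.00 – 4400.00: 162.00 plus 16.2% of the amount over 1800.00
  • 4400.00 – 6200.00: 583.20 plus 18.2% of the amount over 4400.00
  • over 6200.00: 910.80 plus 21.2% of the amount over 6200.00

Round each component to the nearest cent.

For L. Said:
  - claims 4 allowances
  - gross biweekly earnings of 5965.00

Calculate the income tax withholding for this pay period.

486.81

Income Tax: taxable = 5965.00 − 4×540.00 = 3805.00
  162.00 + 16.2% × (3805.00 − 1800.00) = 162.00 + 16.2% × 2005.00 = 486.81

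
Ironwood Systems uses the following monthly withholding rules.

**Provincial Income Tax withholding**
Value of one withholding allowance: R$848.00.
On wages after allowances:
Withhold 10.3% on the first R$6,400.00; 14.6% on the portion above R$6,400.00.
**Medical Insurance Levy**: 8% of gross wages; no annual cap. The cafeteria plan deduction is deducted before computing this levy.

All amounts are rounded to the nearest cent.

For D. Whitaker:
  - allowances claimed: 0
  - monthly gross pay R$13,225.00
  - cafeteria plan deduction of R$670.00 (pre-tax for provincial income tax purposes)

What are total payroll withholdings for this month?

R$2,562.23

Provincial Income Tax: taxable = R$13,225.00 − R$670.00 = R$12,555.00
  R$659.20 + 14.6% × (R$12,555.00 − R$6,400.00) = R$659.20 + 14.6% × R$6,155.00 = R$1,557.83
Medical Insurance Levy: 8% × R$12,555.00 = R$1,004.40
Total: R$1,557.83 + R$1,004.40 = R$2,562.23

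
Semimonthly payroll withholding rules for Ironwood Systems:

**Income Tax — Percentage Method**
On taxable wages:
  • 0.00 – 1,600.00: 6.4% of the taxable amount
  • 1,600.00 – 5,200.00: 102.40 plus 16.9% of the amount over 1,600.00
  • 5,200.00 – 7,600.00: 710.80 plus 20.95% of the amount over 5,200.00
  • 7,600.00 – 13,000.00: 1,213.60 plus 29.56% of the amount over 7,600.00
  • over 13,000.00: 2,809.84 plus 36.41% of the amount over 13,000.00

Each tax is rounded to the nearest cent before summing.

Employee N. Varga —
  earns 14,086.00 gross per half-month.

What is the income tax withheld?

3,205.25

Income Tax: taxable = 14,086.00
  2,809.84 + 36.41% × (14,086.00 − 13,000.00) = 2,809.84 + 36.41% × 1,086.00 = 3,205.25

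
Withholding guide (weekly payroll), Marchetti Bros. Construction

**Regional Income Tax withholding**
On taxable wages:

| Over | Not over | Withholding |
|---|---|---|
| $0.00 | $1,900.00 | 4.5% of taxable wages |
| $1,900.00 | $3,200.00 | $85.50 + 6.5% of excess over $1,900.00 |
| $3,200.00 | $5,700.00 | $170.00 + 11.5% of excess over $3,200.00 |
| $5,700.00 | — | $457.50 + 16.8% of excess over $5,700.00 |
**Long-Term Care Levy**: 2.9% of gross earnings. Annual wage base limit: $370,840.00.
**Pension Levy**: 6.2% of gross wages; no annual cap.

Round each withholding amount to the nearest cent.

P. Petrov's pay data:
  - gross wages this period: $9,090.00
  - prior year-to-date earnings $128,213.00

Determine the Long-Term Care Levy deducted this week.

$263.61

Long-Term Care Levy: 2.9% × $9,090.00 = $263.61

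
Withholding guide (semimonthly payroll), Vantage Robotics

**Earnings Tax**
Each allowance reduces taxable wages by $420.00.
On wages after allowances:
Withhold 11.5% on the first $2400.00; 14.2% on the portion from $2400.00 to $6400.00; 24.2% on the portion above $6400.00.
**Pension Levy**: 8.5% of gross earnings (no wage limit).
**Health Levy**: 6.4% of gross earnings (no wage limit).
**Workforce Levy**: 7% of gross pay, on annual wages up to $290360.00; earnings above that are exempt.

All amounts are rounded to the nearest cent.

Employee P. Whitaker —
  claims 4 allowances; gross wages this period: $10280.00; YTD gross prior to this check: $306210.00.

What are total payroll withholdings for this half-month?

$2908.12

Earnings Tax: taxable = $10280.00 − 4×$420.00 = $8600.00
  $844.00 + 24.2% × ($8600.00 − $6400.00) = $844.00 + 24.2% × $2200.00 = $1376.40
Pension Levy: 8.5% × $10280.00 = $873.80
Health Levy: 6.4% × $10280.00 = $657.92
Workforce Levy: YTD $306210.00 ≥ cap $290360.00 → $0.00
Total: $1376.40 + $873.80 + $657.92 + $0.00 = $2908.12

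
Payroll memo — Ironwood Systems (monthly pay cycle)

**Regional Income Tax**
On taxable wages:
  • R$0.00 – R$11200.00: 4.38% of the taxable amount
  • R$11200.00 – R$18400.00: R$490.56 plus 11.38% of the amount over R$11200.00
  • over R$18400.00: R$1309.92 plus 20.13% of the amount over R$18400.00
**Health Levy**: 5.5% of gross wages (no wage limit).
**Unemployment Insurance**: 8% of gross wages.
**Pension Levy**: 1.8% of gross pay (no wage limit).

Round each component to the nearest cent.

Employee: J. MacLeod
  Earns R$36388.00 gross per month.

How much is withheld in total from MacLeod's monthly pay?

R$10498.26

Regional Income Tax: taxable = R$36388.00
  R$1309.92 + 20.13% × (R$36388.00 − R$18400.00) = R$1309.92 + 20.13% × R$17988.00 = R$4930.90
Health Levy: 5.5% × R$36388.00 = R$2001.34
Unemployment Insurance: 8% × R$36388.00 = R$2911.04
Pension Levy: 1.8% × R$36388.00 = R$654.98
Total: R$4930.90 + R$2001.34 + R$2911.04 + R$654.98 = R$10498.26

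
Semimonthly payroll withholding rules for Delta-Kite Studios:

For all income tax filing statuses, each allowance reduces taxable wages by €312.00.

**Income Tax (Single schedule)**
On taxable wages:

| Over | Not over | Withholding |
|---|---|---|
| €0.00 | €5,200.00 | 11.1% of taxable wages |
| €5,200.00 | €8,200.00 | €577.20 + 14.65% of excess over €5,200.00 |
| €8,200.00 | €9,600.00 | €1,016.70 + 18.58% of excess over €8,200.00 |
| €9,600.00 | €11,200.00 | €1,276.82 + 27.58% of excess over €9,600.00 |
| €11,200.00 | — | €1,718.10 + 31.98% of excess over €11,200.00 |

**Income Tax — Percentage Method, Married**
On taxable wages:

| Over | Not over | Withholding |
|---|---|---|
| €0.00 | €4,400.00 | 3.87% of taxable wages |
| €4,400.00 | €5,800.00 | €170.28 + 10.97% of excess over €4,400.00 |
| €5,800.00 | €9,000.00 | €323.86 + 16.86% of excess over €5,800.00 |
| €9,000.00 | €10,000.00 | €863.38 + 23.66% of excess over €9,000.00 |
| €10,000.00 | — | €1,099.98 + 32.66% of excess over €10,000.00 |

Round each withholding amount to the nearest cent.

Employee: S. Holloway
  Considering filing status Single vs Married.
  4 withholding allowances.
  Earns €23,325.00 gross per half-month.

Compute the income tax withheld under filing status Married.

€5,044.33

Income Tax (Married): taxable = €23,325.00 − 4×€312.00 = €22,077.00
  €1,099.98 + 32.66% × (€22,077.00 − €10,000.00) = €1,099.98 + 32.66% × €12,077.00 = €5,044.33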